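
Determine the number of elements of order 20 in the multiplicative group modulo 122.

φ(122) = φ(2)·φ(61) = 1·60 = 60 = 2^2 · 3 · 5.
Since (Z/122Z)^× is cyclic of order 60, the number of elements of order d is φ(d) when d | 60 and 0 otherwise.
20 = 2^2 · 5 divides 60, and φ(20) = 8.

8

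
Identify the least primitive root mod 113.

φ(113) = 113 − 1 = 112 = 2^4 · 7.
g is a primitive root iff g^(112/q) ≢ 1 (mod 113) for each prime q ∈ {2, 7}.
g = 2: 2^56 ≡ 1 — hits 1, so not a primitive root.
g = 3: 3^56 ≡ 112; 3^16 ≡ 49 — none is 1, so 3 is a primitive root.
The smallest primitive root modulo 113 is 3.

3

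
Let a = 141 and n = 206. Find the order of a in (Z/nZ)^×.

The order of 141 must divide φ(206) = φ(2)·φ(103) = 1·102 = 102 = 2 · 3 · 17.
Divisors of 102: 1, 2, 3, 6, 17, 34, 51, 102.
Check 141^d mod 206 for each divisor in increasing order:
141^1 ≡ 141
141^2 ≡ 105
141^3 ≡ 179
141^6 ≡ 111
141^17 ≡ 149
141^34 ≡ 159
141^51 ≡ 1
Therefore the multiplicative order of 141 modulo 206 is 51.

51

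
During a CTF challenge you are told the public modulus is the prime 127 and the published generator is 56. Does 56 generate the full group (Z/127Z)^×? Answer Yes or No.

φ(127) = 127 − 1 = 126 = 2 · 3^2 · 7.
Test 56^(126/q) mod 127 for each prime factor q of 126:
56^63 ≡ 126 (mod 127)  [q = 2: ≢ 1 ✓]
56^42 ≡ 107 (mod 127)  [q = 3: ≢ 1 ✓]
56^18 ≡ 16 (mod 127)  [q = 7: ≢ 1 ✓]
Every test exponent gives a nontrivial residue, hence 56 generates the full group.

Yes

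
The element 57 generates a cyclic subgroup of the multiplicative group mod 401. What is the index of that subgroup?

By Lagrange's theorem, ord_401(57) divides φ(401) = 401 − 1 = 400 = 2^4 · 5^2.
Divisors of 400: 1, 2, 4, 5, 8, 10, 16, 20, 25, 40, 50, 80, 100, 200, 400.
Compute 57^d (mod 401) for the divisors d until we hit 1:
57^1 ≡ 57 (mod 401)
57^2 ≡ 41 (mod 401)
57^4 ≡ 77 (mod 401)
57^5 ≡ 379 (mod 401)
57^8 ≡ 315 (mod 401)
57^10 ≡ 83 (mod 401)
57^16 ≡ 178 (mod 401)
57^20 ≡ 72 (mod 401)
57^25 ≡ 20 (mod 401)
57^40 ≡ 372 (mod 401)
57^50 ≡ 400 (mod 401)
57^80 ≡ 39 (mod 401)
57^100 ≡ 1 (mod 401) ✓
Thus |⟨57⟩| = ord(57) = 100.
Index = |(Z/401Z)^×| / |⟨57⟩| = 400 / 100 = 4.

4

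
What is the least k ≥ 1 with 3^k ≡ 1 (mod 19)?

18

Since 3 ∈ (Z/19Z)^×, its order divides φ(19) = 19 − 1 = 18 = 2 · 3^2.
Divisors of 18: 1, 2, 3, 6, 9, 18.
Check 3^d mod 19 for each divisor in increasing order:
3^1 ≡ 3 (mod 19)
3^2 ≡ 9 (mod 19)
3^3 ≡ 8 (mod 19)
3^6 ≡ 7 (mod 19)
3^9 ≡ 18 (mod 19)
3^18 ≡ 1 (mod 19) ✓
The smallest such exponent is 18, so the order of 3 is 18.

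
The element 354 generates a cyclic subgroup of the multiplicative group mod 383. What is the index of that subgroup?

1

The order of 354 must divide φ(383) = 383 − 1 = 382 = 2 · 191.
Divisors of 382: 1, 2, 191, 382.
Check 354^d mod 383 for each divisor in increasing order:
354^1 ≡ 354
354^2 ≡ 75
354^191 ≡ 382
354^382 ≡ 1
The order of 354 is 382, so the subgroup it generates has 382 elements.
Index = |(Z/383Z)^×| / |⟨354⟩| = 382 / 382 = 1.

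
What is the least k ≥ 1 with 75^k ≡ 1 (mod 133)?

6

The order of 75 must divide φ(133) = φ(7·19) = (7−1)·(19−1) = 6·18 = 108 = 2^2 · 3^3.
Divisors of 108: 1, 2, 3, 4, 6, 9, 12, 18, 27, 36, 54, 108.
Test each divisor d:
75^1 ≡ 75 (mod 133)
75^2 ≡ 39 (mod 133)
75^3 ≡ 132 (mod 133)
75^4 ≡ 58 (mod 133)
75^6 ≡ 1 (mod 133) ✓
The smallest such exponent is 6, so the order of 75 is 6.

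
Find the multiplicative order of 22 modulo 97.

4

By Lagrange's theorem, ord_97(22) divides φ(97) = 97 − 1 = 96 = 2^5 · 3.
Divisors of 96: 1, 2, 3, 4, 6, 8, 12, 16, 24, 32, 48, 96.
Check 22^d mod 97 for each divisor in increasing order:
22^1 ≡ 22 (mod 97)
22^2 ≡ 96 (mod 97)
22^3 ≡ 75 (mod 97)
22^4 ≡ 1 (mod 97) ✓
The smallest such exponent is 4, so the order of 22 is 4.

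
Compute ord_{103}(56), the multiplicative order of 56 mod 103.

3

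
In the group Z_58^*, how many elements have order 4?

φ(58) = φ(2)·φ(29) = 1·28 = 28 = 2^2 · 7.
Since (Z/58Z)^× is cyclic of order 28, the number of elements of order d is φ(d) when d | 28 and 0 otherwise.
4 = 2^2 divides 28, and φ(4) = 2.

2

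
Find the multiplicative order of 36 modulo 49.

Since 36 ∈ (Z/49Z)^×, its order divides φ(49) = φ(7^2) = 7·(7−1) = 42 = 2 · 3 · 7.
Divisors of 42: 1, 2, 3, 6, 7, 14, 21, 42.
Check 36^d mod 49 for each divisor in increasing order:
36^1 ≡ 36 (mod 49)
36^2 ≡ 22 (mod 49)
36^3 ≡ 8 (mod 49)
36^6 ≡ 15 (mod 49)
36^7 ≡ 1 (mod 49) ✓
The smallest such exponent is 7, so the order of 36 is 7.

7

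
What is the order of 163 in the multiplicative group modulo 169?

ord(163) | φ(169) = φ(13^2) = 13·(13−1) = 156 = 2^2 · 3 · 13.
Divisors of 156: 1, 2, 3, 4, 6, 12, 13, 26, 39, 52, 78, 156.
Evaluate successive powers at the divisors of 156:
163^1 ≡ 163 (mod 169)
163^2 ≡ 36 (mod 169)
163^3 ≡ 122 (mod 169)
163^4 ≡ 113 (mod 169)
163^6 ≡ 12 (mod 169)
163^12 ≡ 144 (mod 169)
163^13 ≡ 150 (mod 169)
163^26 ≡ 23 (mod 169)
163^39 ≡ 70 (mod 169)
163^52 ≡ 22 (mod 169)
163^78 ≡ 168 (mod 169)
163^156 ≡ 1 (mod 169) ✓
Therefore the multiplicative order of 163 modulo 169 is 156.

156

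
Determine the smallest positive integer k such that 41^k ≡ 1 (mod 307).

153

ord(41) | φ(307) = 307 − 1 = 306 = 2 · 3^2 · 17.
Divisors of 306: 1, 2, 3, 6, 9, 17, 18, 34, 51, 102, 153, 306.
Evaluate successive powers at the divisors of 306:
41^1 ≡ 41 (mod 307)
41^2 ≡ 146 (mod 307)
41^3 ≡ 153 (mod 307)
41^6 ≡ 77 (mod 307)
41^9 ≡ 115 (mod 307)
41^17 ≡ 53 (mod 307)
41^18 ≡ 24 (mod 307)
41^34 ≡ 46 (mod 307)
41^51 ≡ 289 (mod 307)
41^102 ≡ 17 (mod 307)
41^153 ≡ 1 (mod 307) ✓
Therefore the multiplicative order of 41 modulo 307 is 153.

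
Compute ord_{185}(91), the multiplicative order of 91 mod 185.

By Lagrange's theorem, ord_185(91) divides φ(185) = φ(5·37) = (5−1)·(37−1) = 4·36 = 144 = 2^4 · 3^2.
Divisors of 144: 1, 2, 3, 4, 6, 8, 9, 12, 16, 18, 24, 36, 48, 72, 144.
Test each divisor d:
91^1 ≡ 91
91^2 ≡ 141
91^3 ≡ 66
91^4 ≡ 86
91^6 ≡ 101
91^8 ≡ 181
91^9 ≡ 6
91^12 ≡ 26
91^16 ≡ 16
91^18 ≡ 36
91^24 ≡ 121
91^36 ≡ 1
Hence ord(91) = 36.

36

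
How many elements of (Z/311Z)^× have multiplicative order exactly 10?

4

φ(311) = 311 − 1 = 310 = 2 · 5 · 31.
(Z/311Z)^× is cyclic (|G| = 310); a cyclic group of order m has exactly φ(d) elements of each order d | m, and none otherwise.
10 = 2 · 5 divides 310, and φ(10) = 4.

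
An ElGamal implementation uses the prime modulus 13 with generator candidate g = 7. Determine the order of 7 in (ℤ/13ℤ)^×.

12

The order of 7 must divide φ(13) = 13 − 1 = 12 = 2^2 · 3.
Divisors of 12: 1, 2, 3, 4, 6, 12.
Compute 7^d (mod 13) for the divisors d until we hit 1:
7^1 ≡ 7
7^2 ≡ 10
7^3 ≡ 5
7^4 ≡ 9
7^6 ≡ 12
7^12 ≡ 1
So ord_13(7) = 12.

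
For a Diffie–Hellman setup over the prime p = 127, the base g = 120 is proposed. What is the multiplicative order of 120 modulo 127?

63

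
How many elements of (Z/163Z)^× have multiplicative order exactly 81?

54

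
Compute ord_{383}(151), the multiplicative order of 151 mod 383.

382

ord(151) | φ(383) = 383 − 1 = 382 = 2 · 191.
Divisors of 382: 1, 2, 191, 382.
Test each divisor d:
151^1 ≡ 151 (mod 383)
151^2 ≡ 204 (mod 383)
151^191 ≡ 382 (mod 383)
151^382 ≡ 1 (mod 383) ✓
So ord_383(151) = 382.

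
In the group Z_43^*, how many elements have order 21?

12

φ(43) = 43 − 1 = 42 = 2 · 3 · 7.
Since (Z/43Z)^× is cyclic of order 42, the number of elements of order d is φ(d) when d | 42 and 0 otherwise.
21 = 3 · 7 divides 42, and φ(21) = 12.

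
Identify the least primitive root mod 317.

2

φ(317) = 317 − 1 = 316 = 2^2 · 79.
g is a primitive root iff g^(316/q) ≢ 1 (mod 317) for each prime q ∈ {2, 79}.
g = 2: 2^158 ≡ 316; 2^4 ≡ 16 — none is 1, so 2 is a primitive root.
The smallest primitive root modulo 317 is 2.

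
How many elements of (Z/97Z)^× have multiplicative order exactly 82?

0

φ(97) = 97 − 1 = 96 = 2^5 · 3.
(Z/97Z)^× is cyclic (|G| = 96); a cyclic group of order m has exactly φ(d) elements of each order d | m, and none otherwise.
82 does not divide 96, so no element of (Z/97Z)^× has order 82.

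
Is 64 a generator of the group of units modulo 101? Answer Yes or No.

No

φ(101) = 101 − 1 = 100 = 2^2 · 5^2.
64 is a primitive root mod 101 iff 64^(φ(101)/q) ≢ 1 for every prime q | φ(101), i.e. q ∈ {2, 5}.
64^50 ≡ 1 (mod 101)  [q = 2: ≡ 1 ✗]
64^20 ≡ 95 (mod 101)  [q = 5: ≢ 1 ✓]
64^50 ≡ 1 shows ord(64) | 50, strictly less than φ(101); not a primitive root.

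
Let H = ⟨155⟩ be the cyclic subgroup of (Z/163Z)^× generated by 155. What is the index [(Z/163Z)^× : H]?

By Lagrange's theorem, ord_163(155) divides φ(163) = 163 − 1 = 162 = 2 · 3^4.
Divisors of 162: 1, 2, 3, 6, 9, 18, 27, 54, 81, 162.
Evaluate successive powers at the divisors of 162:
155^1 ≡ 155 (mod 163)
155^2 ≡ 64 (mod 163)
155^3 ≡ 140 (mod 163)
155^6 ≡ 40 (mod 163)
155^9 ≡ 58 (mod 163)
155^18 ≡ 104 (mod 163)
155^27 ≡ 1 (mod 163) ✓
The order of 155 is 27, so the subgroup it generates has 27 elements.
[(Z/163Z)^× : ⟨155⟩] = 162/27 = 6.

6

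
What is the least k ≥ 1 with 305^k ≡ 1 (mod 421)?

By Lagrange's theorem, ord_421(305) divides φ(421) = 421 − 1 = 420 = 2^2 · 3 · 5 · 7.
Divisors of 420: 1, 2, 3, 4, 5, 6, 7, 10, 12, 14, 15, 20, 21, 28, 30, 35, 42, 60, 70, 84, 105, 140, 210, 420.
Test each divisor d:
305^1 ≡ 305
305^2 ≡ 405
305^3 ≡ 172
305^4 ≡ 256
305^5 ≡ 195
305^6 ≡ 114
305^7 ≡ 248
305^10 ≡ 135
305^12 ≡ 366
305^14 ≡ 38
305^15 ≡ 223
305^20 ≡ 122
305^21 ≡ 162
305^28 ≡ 181
305^30 ≡ 51
305^35 ≡ 262
305^42 ≡ 142
305^60 ≡ 75
305^70 ≡ 21
305^84 ≡ 377
305^105 ≡ 29
305^140 ≡ 20
305^210 ≡ 420
305^420 ≡ 1
The smallest such exponent is 420, so the order of 305 is 420.

420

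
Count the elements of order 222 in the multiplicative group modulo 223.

72

φ(223) = 223 − 1 = 222 = 2 · 3 · 37.
Since (Z/223Z)^× is cyclic of order 222, the number of elements of order d is φ(d) when d | 222 and 0 otherwise.
222 = 2 · 3 · 37 divides 222, and φ(222) = 72.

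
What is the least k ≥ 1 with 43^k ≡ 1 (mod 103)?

The order of 43 must divide φ(103) = 103 − 1 = 102 = 2 · 3 · 17.
Divisors of 102: 1, 2, 3, 6, 17, 34, 51, 102.
Compute 43^d (mod 103) for the divisors d until we hit 1:
43^1 ≡ 43 (mod 103)
43^2 ≡ 98 (mod 103)
43^3 ≡ 94 (mod 103)
43^6 ≡ 81 (mod 103)
43^17 ≡ 47 (mod 103)
43^34 ≡ 46 (mod 103)
43^51 ≡ 102 (mod 103)
43^102 ≡ 1 (mod 103) ✓
Hence ord(43) = 102.

102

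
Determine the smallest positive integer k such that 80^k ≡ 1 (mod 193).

ord(80) | φ(193) = 193 − 1 = 192 = 2^6 · 3.
Divisors of 192: 1, 2, 3, 4, 6, 8, 12, 16, 24, 32, 48, 64, 96, 192.
Evaluate successive powers at the divisors of 192:
80^1 ≡ 80 (mod 193)
80^2 ≡ 31 (mod 193)
80^3 ≡ 164 (mod 193)
80^4 ≡ 189 (mod 193)
80^6 ≡ 69 (mod 193)
80^8 ≡ 16 (mod 193)
80^12 ≡ 129 (mod 193)
80^16 ≡ 63 (mod 193)
80^24 ≡ 43 (mod 193)
80^32 ≡ 109 (mod 193)
80^48 ≡ 112 (mod 193)
80^64 ≡ 108 (mod 193)
80^96 ≡ 192 (mod 193)
80^192 ≡ 1 (mod 193) ✓
The smallest such exponent is 192, so the order of 80 is 192.

192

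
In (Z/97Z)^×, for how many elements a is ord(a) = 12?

φ(97) = 97 − 1 = 96 = 2^5 · 3.
(Z/97Z)^× is cyclic (|G| = 96); a cyclic group of order m has exactly φ(d) elements of each order d | m, and none otherwise.
12 = 2^2 · 3 divides 96, and φ(12) = 4.

4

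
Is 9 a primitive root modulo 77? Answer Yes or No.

77 = 7 · 11 is a product of two distinct odd primes, so (Z/77Z)^× ≅ (Z/7Z)^× × (Z/11Z)^× is not cyclic.
No primitive root modulo 77 exists; in particular 9 is not one.

No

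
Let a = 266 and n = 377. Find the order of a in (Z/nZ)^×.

By Lagrange's theorem, ord_377(266) divides φ(377) = φ(13·29) = (13−1)·(29−1) = 12·28 = 336 = 2^4 · 3 · 7.
Divisors of 336: 1, 2, 3, 4, 6, 7, 8, 12, 14, 16, 21, 24, 28, 42, 48, 56, 84, 112, 168, 336.
Evaluate successive powers at the divisors of 336:
266^1 ≡ 266 (mod 377)
266^2 ≡ 257 (mod 377)
266^3 ≡ 125 (mod 377)
266^4 ≡ 74 (mod 377)
266^6 ≡ 168 (mod 377)
266^7 ≡ 202 (mod 377)
266^8 ≡ 198 (mod 377)
266^12 ≡ 326 (mod 377)
266^14 ≡ 88 (mod 377)
266^16 ≡ 373 (mod 377)
266^21 ≡ 57 (mod 377)
266^24 ≡ 339 (mod 377)
266^28 ≡ 204 (mod 377)
266^42 ≡ 233 (mod 377)
266^48 ≡ 313 (mod 377)
266^56 ≡ 146 (mod 377)
266^84 ≡ 1 (mod 377) ✓
So ord_377(266) = 84.

84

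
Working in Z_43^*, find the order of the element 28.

42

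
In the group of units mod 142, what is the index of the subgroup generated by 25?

14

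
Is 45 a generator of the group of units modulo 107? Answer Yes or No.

φ(107) = 107 − 1 = 106 = 2 · 53.
It suffices to check that the order of 45 is not a proper divisor of 106: compute 45^(106/q) for q ∈ {2, 53}.
45^53 ≡ 106 (mod 107)  [q = 2: ≢ 1 ✓]
45^2 ≡ 99 (mod 107)  [q = 53: ≢ 1 ✓]
None equal 1, so ord_107(45) = 106: 45 is a primitive root.

Yes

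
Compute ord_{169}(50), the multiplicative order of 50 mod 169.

156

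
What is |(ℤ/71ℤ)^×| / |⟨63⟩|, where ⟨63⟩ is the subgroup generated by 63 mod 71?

1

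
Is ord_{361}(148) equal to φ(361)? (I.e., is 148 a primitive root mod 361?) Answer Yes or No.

φ(361) = φ(19^2) = 19·(19−1) = 342 = 2 · 3^2 · 19.
Test 148^(342/q) mod 361 for each prime factor q of 342:
148^171 ≡ 360 (mod 361)  [q = 2: ≢ 1 ✓]
148^114 ≡ 68 (mod 361)  [q = 3: ≢ 1 ✓]
148^18 ≡ 153 (mod 361)  [q = 19: ≢ 1 ✓]
Every test exponent gives a nontrivial residue, hence 148 generates the full group.

Yes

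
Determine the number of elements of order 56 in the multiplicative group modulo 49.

0

φ(49) = φ(7^2) = 7·(7−1) = 42 = 2 · 3 · 7.
(Z/49Z)^× is cyclic (|G| = 42); a cyclic group of order m has exactly φ(d) elements of each order d | m, and none otherwise.
Since 56 ∤ 42, the count is 0.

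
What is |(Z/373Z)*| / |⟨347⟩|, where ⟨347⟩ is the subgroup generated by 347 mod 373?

The order of 347 must divide φ(373) = 373 − 1 = 372 = 2^2 · 3 · 31.
Divisors of 372: 1, 2, 3, 4, 6, 12, 31, 62, 93, 124, 186, 372.
Test each divisor d:
347^1 ≡ 347
347^2 ≡ 303
347^3 ≡ 328
347^4 ≡ 51
347^6 ≡ 160
347^12 ≡ 236
347^31 ≡ 304
347^62 ≡ 285
347^93 ≡ 104
347^124 ≡ 284
347^186 ≡ 372
347^372 ≡ 1
So ord_373(347) = 372, hence |⟨347⟩| = 372.
The index is φ(373) / ord(347) = 372 / 372 = 1.

1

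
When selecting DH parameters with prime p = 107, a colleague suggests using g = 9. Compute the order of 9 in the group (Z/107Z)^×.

Since 9 ∈ (Z/107Z)^×, its order divides φ(107) = 107 − 1 = 106 = 2 · 53.
Divisors of 106: 1, 2, 53, 106.
Evaluate successive powers at the divisors of 106:
9^1 ≡ 9 (mod 107)
9^2 ≡ 81 (mod 107)
9^53 ≡ 1 (mod 107) ✓
Hence ord(9) = 53.

53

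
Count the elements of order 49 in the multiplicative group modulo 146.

φ(146) = φ(2)·φ(73) = 1·72 = 72 = 2^3 · 3^2.
In a cyclic group of order 72, there are φ(d) elements of order d for each divisor d of 72, and zero for non-divisors.
Here 72 is not a multiple of 49, so there are no elements of order 49.

0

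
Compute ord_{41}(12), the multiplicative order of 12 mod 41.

40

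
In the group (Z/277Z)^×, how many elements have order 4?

2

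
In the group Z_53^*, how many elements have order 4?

φ(53) = 53 − 1 = 52 = 2^2 · 13.
(Z/53Z)^× is cyclic (|G| = 52); a cyclic group of order m has exactly φ(d) elements of each order d | m, and none otherwise.
4 = 2^2 divides 52, and φ(4) = 2.

2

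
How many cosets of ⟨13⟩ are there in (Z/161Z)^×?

6

By Lagrange's theorem, ord_161(13) divides φ(161) = φ(7·23) = (7−1)·(23−1) = 6·22 = 132 = 2^2 · 3 · 11.
Divisors of 132: 1, 2, 3, 4, 6, 11, 12, 22, 33, 44, 66, 132.
Compute 13^d (mod 161) for the divisors d until we hit 1:
13^1 ≡ 13 (mod 161)
13^2 ≡ 8 (mod 161)
13^3 ≡ 104 (mod 161)
13^4 ≡ 64 (mod 161)
13^6 ≡ 29 (mod 161)
13^11 ≡ 139 (mod 161)
13^12 ≡ 36 (mod 161)
13^22 ≡ 1 (mod 161) ✓
So ord_161(13) = 22, hence |⟨13⟩| = 22.
[(Z/161Z)^× : ⟨13⟩] = 132/22 = 6.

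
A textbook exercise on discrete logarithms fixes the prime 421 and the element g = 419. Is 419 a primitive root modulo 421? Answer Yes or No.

Yes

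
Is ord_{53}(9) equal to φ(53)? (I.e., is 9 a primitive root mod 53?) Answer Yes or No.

No

φ(53) = 53 − 1 = 52 = 2^2 · 13.
Test 9^(52/q) mod 53 for each prime factor q of 52:
9^26 ≡ 1 (mod 53)  [q = 2: ≡ 1 ✗]
9^4 ≡ 42 (mod 53)  [q = 13: ≢ 1 ✓]
The check at q = 2 fails, so 9 generates a proper subgroup.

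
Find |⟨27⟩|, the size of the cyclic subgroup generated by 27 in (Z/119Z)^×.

ord(27) | φ(119) = φ(7·17) = (7−1)·(17−1) = 6·16 = 96 = 2^5 · 3.
Divisors of 96: 1, 2, 3, 4, 6, 8, 12, 16, 24, 32, 48, 96.
Compute 27^d (mod 119) for the divisors d until we hit 1:
27^1 ≡ 27 (mod 119)
27^2 ≡ 15 (mod 119)
27^3 ≡ 48 (mod 119)
27^4 ≡ 106 (mod 119)
27^6 ≡ 43 (mod 119)
27^8 ≡ 50 (mod 119)
27^12 ≡ 64 (mod 119)
27^16 ≡ 1 (mod 119) ✓
Therefore the multiplicative order of 27 modulo 119 is 16.

16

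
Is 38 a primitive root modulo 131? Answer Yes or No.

φ(131) = 131 − 1 = 130 = 2 · 5 · 13.
It suffices to check that the order of 38 is not a proper divisor of 130: compute 38^(130/q) for q ∈ {2, 5, 13}.
38^65 ≡ 1 (mod 131)  [q = 2: ≡ 1 ✗]
38^26 ≡ 53 (mod 131)  [q = 5: ≢ 1 ✓]
38^10 ≡ 112 (mod 131)  [q = 13: ≢ 1 ✓]
The check at q = 2 fails, so 38 generates a proper subgroup.

No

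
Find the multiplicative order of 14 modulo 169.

13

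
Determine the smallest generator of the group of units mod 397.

5

φ(397) = 397 − 1 = 396 = 2^2 · 3^2 · 11.
Test candidates g = 2, 3, … against the prime factors q ∈ {2, 3, 11} of φ(397): g is a generator iff g^(396/q) ≢ 1 for every such q.
g = 2: 2^198 ≡ 396; 2^132 ≡ 1 — hits 1, so not a primitive root.
g = 3: 3^198 ≡ 1 — hits 1, so not a primitive root.
g = 4: 4^198 ≡ 1 — hits 1, so not a primitive root.
g = 5: 5^198 ≡ 396; 5^132 ≡ 362; 5^36 ≡ 290 — none is 1, so 5 is a primitive root.
Hence the least primitive root of 397 is 5.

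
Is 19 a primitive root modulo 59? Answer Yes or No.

No

φ(59) = 59 − 1 = 58 = 2 · 29.
An element g generates (Z/59Z)^× iff g^(58/q) ≢ 1 (mod 59) for each prime q ∈ {2, 29}.
19^29 ≡ 1 (mod 59)  [q = 2: ≡ 1 ✗]
19^2 ≡ 7 (mod 59)  [q = 29: ≢ 1 ✓]
The check at q = 2 fails, so 19 generates a proper subgroup.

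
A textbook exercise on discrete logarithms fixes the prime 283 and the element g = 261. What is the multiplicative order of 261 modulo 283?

141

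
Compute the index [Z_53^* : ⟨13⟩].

4

By Lagrange's theorem, ord_53(13) divides φ(53) = 53 − 1 = 52 = 2^2 · 13.
Divisors of 52: 1, 2, 4, 13, 26, 52.
Compute 13^d (mod 53) for the divisors d until we hit 1:
13^1 ≡ 13 (mod 53)
13^2 ≡ 10 (mod 53)
13^4 ≡ 47 (mod 53)
13^13 ≡ 1 (mod 53) ✓
Thus |⟨13⟩| = ord(13) = 13.
Index = |(Z/53Z)^×| / |⟨13⟩| = 52 / 13 = 4.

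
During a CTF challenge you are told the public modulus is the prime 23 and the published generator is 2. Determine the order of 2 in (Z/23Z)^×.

11

Since 2 ∈ (Z/23Z)^×, its order divides φ(23) = 23 − 1 = 22 = 2 · 11.
Divisors of 22: 1, 2, 11, 22.
Check 2^d mod 23 for each divisor in increasing order:
2^1 ≡ 2
2^2 ≡ 4
2^11 ≡ 1
The smallest such exponent is 11, so the order of 2 is 11.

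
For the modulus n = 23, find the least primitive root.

5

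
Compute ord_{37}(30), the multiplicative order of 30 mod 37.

The order of 30 must divide φ(37) = 37 − 1 = 36 = 2^2 · 3^2.
Divisors of 36: 1, 2, 3, 4, 6, 9, 12, 18, 36.
Evaluate successive powers at the divisors of 36:
30^1 ≡ 30
30^2 ≡ 12
30^3 ≡ 27
30^4 ≡ 33
30^6 ≡ 26
30^9 ≡ 36
30^12 ≡ 10
30^18 ≡ 1
So ord_37(30) = 18.

18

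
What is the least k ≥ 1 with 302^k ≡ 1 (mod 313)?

39

The order of 302 must divide φ(313) = 313 − 1 = 312 = 2^3 · 3 · 13.
Divisors of 312: 1, 2, 3, 4, 6, 8, 12, 13, 24, 26, 39, 52, 78, 104, 156, 312.
Evaluate successive powers at the divisors of 312:
302^1 ≡ 302 (mod 313)
302^2 ≡ 121 (mod 313)
302^3 ≡ 234 (mod 313)
302^4 ≡ 243 (mod 313)
302^6 ≡ 294 (mod 313)
302^8 ≡ 205 (mod 313)
302^12 ≡ 48 (mod 313)
302^13 ≡ 98 (mod 313)
302^24 ≡ 113 (mod 313)
302^26 ≡ 214 (mod 313)
302^39 ≡ 1 (mod 313) ✓
The smallest such exponent is 39, so the order of 302 is 39.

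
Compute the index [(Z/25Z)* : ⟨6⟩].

4

By Lagrange's theorem, ord_25(6) divides φ(25) = φ(5^2) = 5·(5−1) = 20 = 2^2 · 5.
Divisors of 20: 1, 2, 4, 5, 10, 20.
Evaluate successive powers at the divisors of 20:
6^1 ≡ 6 (mod 25)
6^2 ≡ 11 (mod 25)
6^4 ≡ 21 (mod 25)
6^5 ≡ 1 (mod 25) ✓
Thus |⟨6⟩| = ord(6) = 5.
The index is φ(25) / ord(6) = 20 / 5 = 4.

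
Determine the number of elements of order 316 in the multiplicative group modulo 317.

156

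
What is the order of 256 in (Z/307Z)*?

51

ord(256) | φ(307) = 307 − 1 = 306 = 2 · 3^2 · 17.
Divisors of 306: 1, 2, 3, 6, 9, 17, 18, 34, 51, 102, 153, 306.
Compute 256^d (mod 307) for the divisors d until we hit 1:
256^1 ≡ 256 (mod 307)
256^2 ≡ 145 (mod 307)
256^3 ≡ 280 (mod 307)
256^6 ≡ 115 (mod 307)
256^9 ≡ 272 (mod 307)
256^17 ≡ 289 (mod 307)
256^18 ≡ 304 (mod 307)
256^34 ≡ 17 (mod 307)
256^51 ≡ 1 (mod 307) ✓
The smallest such exponent is 51, so the order of 256 is 51.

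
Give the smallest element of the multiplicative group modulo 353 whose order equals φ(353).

φ(353) = 353 − 1 = 352 = 2^5 · 11.
Test candidates g = 2, 3, … against the prime factors q ∈ {2, 11} of φ(353): g is a generator iff g^(352/q) ≢ 1 for every such q.
g = 2: 2^176 ≡ 1 — hits 1, so not a primitive root.
g = 3: 3^176 ≡ 352; 3^32 ≡ 140 — none is 1, so 3 is a primitive root.
So 3 is the smallest generator of (Z/353Z)^×.

3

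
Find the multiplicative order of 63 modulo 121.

By Lagrange's theorem, ord_121(63) divides φ(121) = φ(11^2) = 11·(11−1) = 110 = 2 · 5 · 11.
Divisors of 110: 1, 2, 5, 10, 11, 22, 55, 110.
Evaluate successive powers at the divisors of 110:
63^1 ≡ 63 (mod 121)
63^2 ≡ 97 (mod 121)
63^5 ≡ 109 (mod 121)
63^10 ≡ 23 (mod 121)
63^11 ≡ 118 (mod 121)
63^22 ≡ 9 (mod 121)
63^55 ≡ 120 (mod 121)
63^110 ≡ 1 (mod 121) ✓
Therefore the multiplicative order of 63 modulo 121 is 110.

110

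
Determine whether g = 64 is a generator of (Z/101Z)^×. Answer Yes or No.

No

φ(101) = 101 − 1 = 100 = 2^2 · 5^2.
Test 64^(100/q) mod 101 for each prime factor q of 100:
64^50 ≡ 1 (mod 101)  [q = 2: ≡ 1 ✗]
64^20 ≡ 95 (mod 101)  [q = 5: ≢ 1 ✓]
Since 64^50 ≡ 1, the order of 64 divides 50 < 100, so 64 is not a primitive root.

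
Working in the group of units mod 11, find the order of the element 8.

By Lagrange's theorem, ord_11(8) divides φ(11) = 11 − 1 = 10 = 2 · 5.
Divisors of 10: 1, 2, 5, 10.
Test each divisor d:
8^1 ≡ 8 (mod 11)
8^2 ≡ 9 (mod 11)
8^5 ≡ 10 (mod 11)
8^10 ≡ 1 (mod 11) ✓
The smallest such exponent is 10, so the order of 8 is 10.

10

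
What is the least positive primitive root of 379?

2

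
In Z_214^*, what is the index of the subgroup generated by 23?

ord(23) | φ(214) = φ(2)·φ(107) = 1·106 = 106 = 2 · 53.
Divisors of 106: 1, 2, 53, 106.
Evaluate successive powers at the divisors of 106:
23^1 ≡ 23 (mod 214)
23^2 ≡ 101 (mod 214)
23^53 ≡ 1 (mod 214) ✓
The order of 23 is 53, so the subgroup it generates has 53 elements.
Index = |(Z/214Z)^×| / |⟨23⟩| = 106 / 53 = 2.

2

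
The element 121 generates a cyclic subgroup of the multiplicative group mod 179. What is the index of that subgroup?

Since 121 ∈ (Z/179Z)^×, its order divides φ(179) = 179 − 1 = 178 = 2 · 89.
Divisors of 178: 1, 2, 89, 178.
Evaluate successive powers at the divisors of 178:
121^1 ≡ 121 (mod 179)
121^2 ≡ 142 (mod 179)
121^89 ≡ 1 (mod 179) ✓
Thus |⟨121⟩| = ord(121) = 89.
[(Z/179Z)^× : ⟨121⟩] = 178/89 = 2.

2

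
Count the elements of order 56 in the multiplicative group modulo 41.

0

φ(41) = 41 − 1 = 40 = 2^3 · 5.
Since (Z/41Z)^× is cyclic of order 40, the number of elements of order d is φ(d) when d | 40 and 0 otherwise.
Here 40 is not a multiple of 56, so there are no elements of order 56.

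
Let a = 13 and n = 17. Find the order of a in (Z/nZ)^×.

ord(13) | φ(17) = 17 − 1 = 16 = 2^4.
Divisors of 16: 1, 2, 4, 8, 16.
Check 13^d mod 17 for each divisor in increasing order:
13^1 ≡ 13 (mod 17)
13^2 ≡ 16 (mod 17)
13^4 ≡ 1 (mod 17) ✓
Hence ord(13) = 4.

4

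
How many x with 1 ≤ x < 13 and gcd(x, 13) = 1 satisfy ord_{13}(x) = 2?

φ(13) = 13 − 1 = 12 = 2^2 · 3.
(Z/13Z)^× is cyclic (|G| = 12); a cyclic group of order m has exactly φ(d) elements of each order d | m, and none otherwise.
2 | 12, and φ(2) = 2 − 1 = 1.

1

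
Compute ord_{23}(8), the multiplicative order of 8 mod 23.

11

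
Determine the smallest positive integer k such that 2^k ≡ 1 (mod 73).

Since 2 ∈ (Z/73Z)^×, its order divides φ(73) = 73 − 1 = 72 = 2^3 · 3^2.
Divisors of 72: 1, 2, 3, 4, 6, 8, 9, 12, 18, 24, 36, 72.
Compute 2^d (mod 73) for the divisors d until we hit 1:
2^1 ≡ 2 (mod 73)
2^2 ≡ 4 (mod 73)
2^3 ≡ 8 (mod 73)
2^4 ≡ 16 (mod 73)
2^6 ≡ 64 (mod 73)
2^8 ≡ 37 (mod 73)
2^9 ≡ 1 (mod 73) ✓
The smallest such exponent is 9, so the order of 2 is 9.

9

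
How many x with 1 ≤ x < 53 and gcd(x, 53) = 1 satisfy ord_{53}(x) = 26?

12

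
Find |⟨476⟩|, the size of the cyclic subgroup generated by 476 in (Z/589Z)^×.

ord(476) | φ(589) = φ(19·31) = (19−1)·(31−1) = 18·30 = 540 = 2^2 · 3^3 · 5.
Divisors of 540: 1, 2, 3, 4, 5, 6, 9, 10, 12, 15, 18, 20, 27, 30, 36, 45, 54, 60, 90, 108, 135, 180, 270, 540.
Check 476^d mod 589 for each divisor in increasing order:
476^1 ≡ 476 (mod 589)
476^2 ≡ 400 (mod 589)
476^3 ≡ 153 (mod 589)
476^4 ≡ 381 (mod 589)
476^5 ≡ 533 (mod 589)
476^6 ≡ 438 (mod 589)
476^9 ≡ 457 (mod 589)
476^10 ≡ 191 (mod 589)
476^12 ≡ 419 (mod 589)
476^15 ≡ 495 (mod 589)
476^18 ≡ 343 (mod 589)
476^20 ≡ 552 (mod 589)
476^27 ≡ 77 (mod 589)
476^30 ≡ 1 (mod 589) ✓
So ord_589(476) = 30.

30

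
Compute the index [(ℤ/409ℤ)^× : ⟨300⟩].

2

Since 300 ∈ (Z/409Z)^×, its order divides φ(409) = 409 − 1 = 408 = 2^3 · 3 · 17.
Divisors of 408: 1, 2, 3, 4, 6, 8, 12, 17, 24, 34, 51, 68, 102, 136, 204, 408.
Evaluate successive powers at the divisors of 408:
300^1 ≡ 300
300^2 ≡ 20
300^3 ≡ 274
300^4 ≡ 400
300^6 ≡ 229
300^8 ≡ 81
300^12 ≡ 89
300^17 ≡ 192
300^24 ≡ 150
300^34 ≡ 54
300^51 ≡ 143
300^68 ≡ 53
300^102 ≡ 408
300^136 ≡ 355
300^204 ≡ 1
So ord_409(300) = 204, hence |⟨300⟩| = 204.
[(Z/409Z)^× : ⟨300⟩] = 408/204 = 2.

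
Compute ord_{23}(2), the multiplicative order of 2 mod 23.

Since 2 ∈ (Z/23Z)^×, its order divides φ(23) = 23 − 1 = 22 = 2 · 11.
Divisors of 22: 1, 2, 11, 22.
Evaluate successive powers at the divisors of 22:
2^1 ≡ 2 (mod 23)
2^2 ≡ 4 (mod 23)
2^11 ≡ 1 (mod 23) ✓
The smallest such exponent is 11, so the order of 2 is 11.

11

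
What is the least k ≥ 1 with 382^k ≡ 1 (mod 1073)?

Since 382 ∈ (Z/1073Z)^×, its order divides φ(1073) = φ(29·37) = (29−1)·(37−1) = 28·36 = 1008 = 2^4 · 3^2 · 7.
Divisors of 1008: 1, 2, 3, 4, 6, 7, 8, 9, 12, 14, 16, 18, 21, 24, 28, 36, 42, 48, 56, 63, 72, 84, 112, 126, 144, 168, 252, 336, 504, 1008.
Evaluate successive powers at the divisors of 1008:
382^1 ≡ 382 (mod 1073)
382^2 ≡ 1069 (mod 1073)
382^3 ≡ 618 (mod 1073)
382^4 ≡ 16 (mod 1073)
382^6 ≡ 1009 (mod 1073)
382^7 ≡ 231 (mod 1073)
382^8 ≡ 256 (mod 1073)
382^9 ≡ 149 (mod 1073)
382^12 ≡ 877 (mod 1073)
382^14 ≡ 784 (mod 1073)
382^16 ≡ 83 (mod 1073)
382^18 ≡ 741 (mod 1073)
382^21 ≡ 840 (mod 1073)
382^24 ≡ 861 (mod 1073)
382^28 ≡ 900 (mod 1073)
382^36 ≡ 778 (mod 1073)
382^42 ≡ 639 (mod 1073)
382^48 ≡ 951 (mod 1073)
382^56 ≡ 958 (mod 1073)
382^63 ≡ 260 (mod 1073)
382^72 ≡ 112 (mod 1073)
382^84 ≡ 581 (mod 1073)
382^112 ≡ 349 (mod 1073)
382^126 ≡ 1 (mod 1073) ✓
Hence ord(382) = 126.

126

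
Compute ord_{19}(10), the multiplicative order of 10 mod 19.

Since 10 ∈ (Z/19Z)^×, its order divides φ(19) = 19 − 1 = 18 = 2 · 3^2.
Divisors of 18: 1, 2, 3, 6, 9, 18.
Evaluate successive powers at the divisors of 18:
10^1 ≡ 10 (mod 19)
10^2 ≡ 5 (mod 19)
10^3 ≡ 12 (mod 19)
10^6 ≡ 11 (mod 19)
10^9 ≡ 18 (mod 19)
10^18 ≡ 1 (mod 19) ✓
Therefore the multiplicative order of 10 modulo 19 is 18.

18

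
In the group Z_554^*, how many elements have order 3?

2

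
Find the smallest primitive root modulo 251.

6

φ(251) = 251 − 1 = 250 = 2 · 5^3.
g is a primitive root iff g^(250/q) ≢ 1 (mod 251) for each prime q ∈ {2, 5}.
g = 2: 2^125 ≡ 250; 2^50 ≡ 1 — hits 1, so not a primitive root.
g = 3: 3^125 ≡ 1 — hits 1, so not a primitive root.
g = 4: 4^125 ≡ 1 — hits 1, so not a primitive root.
g = 5: 5^125 ≡ 1 — hits 1, so not a primitive root.
g = 6: 6^125 ≡ 250; 6^50 ≡ 219 — none is 1, so 6 is a primitive root.
The smallest primitive root modulo 251 is 6.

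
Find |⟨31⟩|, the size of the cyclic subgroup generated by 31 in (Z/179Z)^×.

The order of 31 must divide φ(179) = 179 − 1 = 178 = 2 · 89.
Divisors of 178: 1, 2, 89, 178.
Check 31^d mod 179 for each divisor in increasing order:
31^1 ≡ 31 (mod 179)
31^2 ≡ 66 (mod 179)
31^89 ≡ 1 (mod 179) ✓
Hence ord(31) = 89.

89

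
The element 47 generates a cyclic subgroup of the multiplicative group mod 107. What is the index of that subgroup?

The order of 47 must divide φ(107) = 107 − 1 = 106 = 2 · 53.
Divisors of 106: 1, 2, 53, 106.
Test each divisor d:
47^1 ≡ 47 (mod 107)
47^2 ≡ 69 (mod 107)
47^53 ≡ 1 (mod 107) ✓
Thus |⟨47⟩| = ord(47) = 53.
The index is φ(107) / ord(47) = 106 / 53 = 2.

2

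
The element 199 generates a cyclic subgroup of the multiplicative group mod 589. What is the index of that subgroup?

6

By Lagrange's theorem, ord_589(199) divides φ(589) = φ(19·31) = (19−1)·(31−1) = 18·30 = 540 = 2^2 · 3^3 · 5.
Divisors of 540: 1, 2, 3, 4, 5, 6, 9, 10, 12, 15, 18, 20, 27, 30, 36, 45, 54, 60, 90, 108, 135, 180, 270, 540.
Check 199^d mod 589 for each divisor in increasing order:
199^1 ≡ 199 (mod 589)
199^2 ≡ 138 (mod 589)
199^3 ≡ 368 (mod 589)
199^4 ≡ 196 (mod 589)
199^5 ≡ 130 (mod 589)
199^6 ≡ 543 (mod 589)
199^9 ≡ 153 (mod 589)
199^10 ≡ 408 (mod 589)
199^12 ≡ 349 (mod 589)
199^15 ≡ 30 (mod 589)
199^18 ≡ 438 (mod 589)
199^20 ≡ 366 (mod 589)
199^27 ≡ 457 (mod 589)
199^30 ≡ 311 (mod 589)
199^36 ≡ 419 (mod 589)
199^45 ≡ 495 (mod 589)
199^54 ≡ 343 (mod 589)
199^60 ≡ 125 (mod 589)
199^90 ≡ 1 (mod 589) ✓
Thus |⟨199⟩| = ord(199) = 90.
The index is φ(589) / ord(199) = 540 / 90 = 6.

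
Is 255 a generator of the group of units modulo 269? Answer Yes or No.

φ(269) = 269 − 1 = 268 = 2^2 · 67.
It suffices to check that the order of 255 is not a proper divisor of 268: compute 255^(268/q) for q ∈ {2, 67}.
255^134 ≡ 1 (mod 269)  [q = 2: ≡ 1 ✗]
255^4 ≡ 218 (mod 269)  [q = 67: ≢ 1 ✓]
255^134 ≡ 1 shows ord(255) | 134, strictly less than φ(269); not a primitive root.

No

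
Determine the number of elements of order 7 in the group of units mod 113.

φ(113) = 113 − 1 = 112 = 2^4 · 7.
In a cyclic group of order 112, there are φ(d) elements of order d for each divisor d of 112, and zero for non-divisors.
7 | 112, and φ(7) = 7 − 1 = 6.

6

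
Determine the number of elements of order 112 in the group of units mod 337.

φ(337) = 337 − 1 = 336 = 2^4 · 3 · 7.
Since (Z/337Z)^× is cyclic of order 336, the number of elements of order d is φ(d) when d | 336 and 0 otherwise.
112 = 2^4 · 7 divides 336, and φ(112) = 48.

48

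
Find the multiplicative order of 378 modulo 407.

60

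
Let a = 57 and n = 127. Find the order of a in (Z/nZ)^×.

126

By Lagrange's theorem, ord_127(57) divides φ(127) = 127 − 1 = 126 = 2 · 3^2 · 7.
Divisors of 126: 1, 2, 3, 6, 7, 9, 14, 18, 21, 42, 63, 126.
Test each divisor d:
57^1 ≡ 57 (mod 127)
57^2 ≡ 74 (mod 127)
57^3 ≡ 27 (mod 127)
57^6 ≡ 94 (mod 127)
57^7 ≡ 24 (mod 127)
57^9 ≡ 125 (mod 127)
57^14 ≡ 68 (mod 127)
57^18 ≡ 4 (mod 127)
57^21 ≡ 108 (mod 127)
57^42 ≡ 107 (mod 127)
57^63 ≡ 126 (mod 127)
57^126 ≡ 1 (mod 127) ✓
Therefore the multiplicative order of 57 modulo 127 is 126.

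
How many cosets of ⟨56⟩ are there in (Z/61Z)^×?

4

ord(56) | φ(61) = 61 − 1 = 60 = 2^2 · 3 · 5.
Divisors of 60: 1, 2, 3, 4, 5, 6, 10, 12, 15, 20, 30, 60.
Check 56^d mod 61 for each divisor in increasing order:
56^1 ≡ 56
56^2 ≡ 25
56^3 ≡ 58
56^4 ≡ 15
56^5 ≡ 47
56^6 ≡ 9
56^10 ≡ 13
56^12 ≡ 20
56^15 ≡ 1
Thus |⟨56⟩| = ord(56) = 15.
[(Z/61Z)^× : ⟨56⟩] = 60/15 = 4.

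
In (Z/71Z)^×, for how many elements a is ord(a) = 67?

φ(71) = 71 − 1 = 70 = 2 · 5 · 7.
Since (Z/71Z)^× is cyclic of order 70, the number of elements of order d is φ(d) when d | 70 and 0 otherwise.
Here 70 is not a multiple of 67, so there are no elements of order 67.

0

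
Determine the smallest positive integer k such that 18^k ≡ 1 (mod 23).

11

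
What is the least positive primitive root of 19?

2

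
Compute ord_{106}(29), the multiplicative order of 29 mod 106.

26

ord(29) | φ(106) = φ(2)·φ(53) = 1·52 = 52 = 2^2 · 13.
Divisors of 52: 1, 2, 4, 13, 26, 52.
Check 29^d mod 106 for each divisor in increasing order:
29^1 ≡ 29 (mod 106)
29^2 ≡ 99 (mod 106)
29^4 ≡ 49 (mod 106)
29^13 ≡ 105 (mod 106)
29^26 ≡ 1 (mod 106) ✓
Hence ord(29) = 26.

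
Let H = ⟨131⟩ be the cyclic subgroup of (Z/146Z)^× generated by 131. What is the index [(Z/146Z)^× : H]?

1

ord(131) | φ(146) = φ(2)·φ(73) = 1·72 = 72 = 2^3 · 3^2.
Divisors of 72: 1, 2, 3, 4, 6, 8, 9, 12, 18, 24, 36, 72.
Compute 131^d (mod 146) for the divisors d until we hit 1:
131^1 ≡ 131
131^2 ≡ 79
131^3 ≡ 129
131^4 ≡ 109
131^6 ≡ 143
131^8 ≡ 55
131^9 ≡ 51
131^12 ≡ 9
131^18 ≡ 119
131^24 ≡ 81
131^36 ≡ 145
131^72 ≡ 1
So ord_146(131) = 72, hence |⟨131⟩| = 72.
Index = |(Z/146Z)^×| / |⟨131⟩| = 72 / 72 = 1.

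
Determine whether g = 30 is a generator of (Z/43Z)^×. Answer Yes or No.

φ(43) = 43 − 1 = 42 = 2 · 3 · 7.
Test 30^(42/q) mod 43 for each prime factor q of 42:
30^21 ≡ 42 (mod 43)  [q = 2: ≢ 1 ✓]
30^14 ≡ 6 (mod 43)  [q = 3: ≢ 1 ✓]
30^6 ≡ 16 (mod 43)  [q = 7: ≢ 1 ✓]
Every test exponent gives a nontrivial residue, hence 30 generates the full group.

Yes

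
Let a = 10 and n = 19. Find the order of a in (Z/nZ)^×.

18

By Lagrange's theorem, ord_19(10) divides φ(19) = 19 − 1 = 18 = 2 · 3^2.
Divisors of 18: 1, 2, 3, 6, 9, 18.
Compute 10^d (mod 19) for the divisors d until we hit 1:
10^1 ≡ 10
10^2 ≡ 5
10^3 ≡ 12
10^6 ≡ 11
10^9 ≡ 18
10^18 ≡ 1
So ord_19(10) = 18.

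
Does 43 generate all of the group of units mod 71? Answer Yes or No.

φ(71) = 71 − 1 = 70 = 2 · 5 · 7.
43 is a primitive root mod 71 iff 43^(φ(71)/q) ≢ 1 for every prime q | φ(71), i.e. q ∈ {2, 5, 7}.
43^35 ≡ 1 (mod 71)  [q = 2: ≡ 1 ✗]
43^14 ≡ 57 (mod 71)  [q = 5: ≢ 1 ✓]
43^10 ≡ 30 (mod 71)  [q = 7: ≢ 1 ✓]
The check at q = 2 fails, so 43 generates a proper subgroup.

No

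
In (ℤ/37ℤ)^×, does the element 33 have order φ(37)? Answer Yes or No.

φ(37) = 37 − 1 = 36 = 2^2 · 3^2.
An element g generates (Z/37Z)^× iff g^(36/q) ≢ 1 (mod 37) for each prime q ∈ {2, 3}.
33^18 ≡ 1 (mod 37)  [q = 2: ≡ 1 ✗]
33^12 ≡ 10 (mod 37)  [q = 3: ≢ 1 ✓]
The check at q = 2 fails, so 33 generates a proper subgroup.

No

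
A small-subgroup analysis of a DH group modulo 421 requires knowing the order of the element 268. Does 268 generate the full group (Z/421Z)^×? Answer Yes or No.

No

φ(421) = 421 − 1 = 420 = 2^2 · 3 · 5 · 7.
Test 268^(420/q) mod 421 for each prime factor q of 420:
268^210 ≡ 1 (mod 421)  [q = 2: ≡ 1 ✗]
268^140 ≡ 20 (mod 421)  [q = 3: ≢ 1 ✓]
268^84 ≡ 252 (mod 421)  [q = 5: ≢ 1 ✓]
268^60 ≡ 75 (mod 421)  [q = 7: ≢ 1 ✓]
The check at q = 2 fails, so 268 generates a proper subgroup.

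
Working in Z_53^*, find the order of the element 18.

The order of 18 must divide φ(53) = 53 − 1 = 52 = 2^2 · 13.
Divisors of 52: 1, 2, 4, 13, 26, 52.
Test each divisor d:
18^1 ≡ 18
18^2 ≡ 6
18^4 ≡ 36
18^13 ≡ 23
18^26 ≡ 52
18^52 ≡ 1
The smallest such exponent is 52, so the order of 18 is 52.

52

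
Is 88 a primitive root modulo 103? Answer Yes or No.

φ(103) = 103 − 1 = 102 = 2 · 3 · 17.
88 is a primitive root mod 103 iff 88^(φ(103)/q) ≢ 1 for every prime q | φ(103), i.e. q ∈ {2, 3, 17}.
88^51 ≡ 102 (mod 103)  [q = 2: ≢ 1 ✓]
88^34 ≡ 56 (mod 103)  [q = 3: ≢ 1 ✓]
88^6 ≡ 61 (mod 103)  [q = 17: ≢ 1 ✓]
Every test exponent gives a nontrivial residue, hence 88 generates the full group.

Yes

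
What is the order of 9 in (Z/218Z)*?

27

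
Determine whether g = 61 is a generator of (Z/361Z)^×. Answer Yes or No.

φ(361) = φ(19^2) = 19·(19−1) = 342 = 2 · 3^2 · 19.
It suffices to check that the order of 61 is not a proper divisor of 342: compute 61^(342/q) for q ∈ {2, 3, 19}.
61^171 ≡ 1 (mod 361)  [q = 2: ≡ 1 ✗]
61^114 ≡ 68 (mod 361)  [q = 3: ≢ 1 ✓]
61^18 ≡ 191 (mod 361)  [q = 19: ≢ 1 ✓]
61^171 ≡ 1 shows ord(61) | 171, strictly less than φ(361); not a primitive root.

No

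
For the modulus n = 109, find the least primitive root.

6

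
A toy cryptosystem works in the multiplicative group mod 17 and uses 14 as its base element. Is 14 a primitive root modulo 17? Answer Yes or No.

Yes

φ(17) = 17 − 1 = 16 = 2^4.
Test 14^(16/q) mod 17 for each prime factor q of 16:
14^8 ≡ 16 (mod 17)  [q = 2: ≢ 1 ✓]
All checks pass, so 14 has order 16 and is a primitive root modulo 17.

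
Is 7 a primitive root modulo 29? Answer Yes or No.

No

φ(29) = 29 − 1 = 28 = 2^2 · 7.
It suffices to check that the order of 7 is not a proper divisor of 28: compute 7^(28/q) for q ∈ {2, 7}.
7^14 ≡ 1 (mod 29)  [q = 2: ≡ 1 ✗]
7^4 ≡ 23 (mod 29)  [q = 7: ≢ 1 ✓]
7^14 ≡ 1 shows ord(7) | 14, strictly less than φ(29); not a primitive root.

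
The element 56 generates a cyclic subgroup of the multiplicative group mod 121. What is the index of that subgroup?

10

ord(56) | φ(121) = φ(11^2) = 11·(11−1) = 110 = 2 · 5 · 11.
Divisors of 110: 1, 2, 5, 10, 11, 22, 55, 110.
Compute 56^d (mod 121) for the divisors d until we hit 1:
56^1 ≡ 56 (mod 121)
56^2 ≡ 111 (mod 121)
56^5 ≡ 34 (mod 121)
56^10 ≡ 67 (mod 121)
56^11 ≡ 1 (mod 121) ✓
So ord_121(56) = 11, hence |⟨56⟩| = 11.
The index is φ(121) / ord(56) = 110 / 11 = 10.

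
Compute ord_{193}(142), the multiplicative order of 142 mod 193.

192

Since 142 ∈ (Z/193Z)^×, its order divides φ(193) = 193 − 1 = 192 = 2^6 · 3.
Divisors of 192: 1, 2, 3, 4, 6, 8, 12, 16, 24, 32, 48, 64, 96, 192.
Test each divisor d:
142^1 ≡ 142 (mod 193)
142^2 ≡ 92 (mod 193)
142^3 ≡ 133 (mod 193)
142^4 ≡ 165 (mod 193)
142^6 ≡ 126 (mod 193)
142^8 ≡ 12 (mod 193)
142^12 ≡ 50 (mod 193)
142^16 ≡ 144 (mod 193)
142^24 ≡ 184 (mod 193)
142^32 ≡ 85 (mod 193)
142^48 ≡ 81 (mod 193)
142^64 ≡ 84 (mod 193)
142^96 ≡ 192 (mod 193)
142^192 ≡ 1 (mod 193) ✓
The smallest such exponent is 192, so the order of 142 is 192.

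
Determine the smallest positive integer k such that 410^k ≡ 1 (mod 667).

154

The order of 410 must divide φ(667) = φ(23·29) = (23−1)·(29−1) = 22·28 = 616 = 2^3 · 7 · 11.
Divisors of 616: 1, 2, 4, 7, 8, 11, 14, 22, 28, 44, 56, 77, 88, 154, 308, 616.
Test each divisor d:
410^1 ≡ 410 (mod 667)
410^2 ≡ 16 (mod 667)
410^4 ≡ 256 (mod 667)
410^7 ≡ 521 (mod 667)
410^8 ≡ 170 (mod 667)
410^11 ≡ 643 (mod 667)
410^14 ≡ 639 (mod 667)
410^22 ≡ 576 (mod 667)
410^28 ≡ 117 (mod 667)
410^44 ≡ 277 (mod 667)
410^56 ≡ 349 (mod 667)
410^77 ≡ 666 (mod 667)
410^88 ≡ 24 (mod 667)
410^154 ≡ 1 (mod 667) ✓
So ord_667(410) = 154.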